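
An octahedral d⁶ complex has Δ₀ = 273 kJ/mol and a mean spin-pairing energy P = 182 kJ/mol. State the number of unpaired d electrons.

0

Here Δ₀ > P (273 > 182), so the low-spin state is favoured.
That gives t2g^6 e_g^0.
Unpaired electrons: 0.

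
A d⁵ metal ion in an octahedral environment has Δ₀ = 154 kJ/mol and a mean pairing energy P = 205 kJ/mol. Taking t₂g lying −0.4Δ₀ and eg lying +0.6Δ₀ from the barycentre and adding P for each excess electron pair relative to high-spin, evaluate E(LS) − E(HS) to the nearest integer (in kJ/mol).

High-spin: t₂g³ eg², CFSE = 0.0Δ₀ = 0 kJ/mol.
For low-spin the configuration is t₂g⁵ eg⁰: orbital energy -2.0 × 154 = -308 kJ/mol, and 2 additional pairs relative to high-spin add 410 kJ/mol, giving 102 kJ/mol.
The difference is 102 − (0) = 102 kJ/mol, so high-spin lies lower.

102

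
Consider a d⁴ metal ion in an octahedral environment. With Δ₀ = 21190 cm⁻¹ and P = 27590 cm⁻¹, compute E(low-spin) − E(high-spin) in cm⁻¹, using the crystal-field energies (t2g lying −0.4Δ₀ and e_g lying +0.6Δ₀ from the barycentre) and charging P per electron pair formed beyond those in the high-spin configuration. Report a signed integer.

6400

In the high-spin limit (t2g^3 e_g^1) the orbital term is -0.6Δ₀ = -12714 cm⁻¹, with no excess pairing.
For low-spin the configuration is t2g^4 e_g^0: orbital energy -1.6 × 21190 = -33904 cm⁻¹, and 1 additional pair relative to high-spin adds 27590 cm⁻¹, giving -6314 cm⁻¹.
Thus E(LS) − E(HS) = 6400 cm⁻¹.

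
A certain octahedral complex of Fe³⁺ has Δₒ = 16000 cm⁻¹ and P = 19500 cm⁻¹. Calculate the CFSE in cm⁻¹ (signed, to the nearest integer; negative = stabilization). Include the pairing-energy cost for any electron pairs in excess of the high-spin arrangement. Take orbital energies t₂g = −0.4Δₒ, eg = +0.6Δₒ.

0

Fe sits in group 8; removing 3 electrons leaves Fe³⁺ with 8 − 3 = 5 d electrons.
Here Δₒ < P (16000 < 19500), so the high-spin state is favoured.
That gives t₂g³ eg².
Orbital CFSE = 0.0Δₒ = 0.0 × 16000 = 0 cm⁻¹.
High-spin has no excess pairs, so no pairing correction applies.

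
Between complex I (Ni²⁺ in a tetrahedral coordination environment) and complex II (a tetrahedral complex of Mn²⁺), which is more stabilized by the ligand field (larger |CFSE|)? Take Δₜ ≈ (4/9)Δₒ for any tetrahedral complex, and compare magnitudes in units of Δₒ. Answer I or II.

I: Group 10 minus oxidation state +2 gives a d⁸ configuration for Ni²⁺; Tetrahedral splitting is small, so the complex is high-spin; e⁴ t₂⁴, CFSE = -0.8Δₜ ≈ -0.36Δₒ.
II: Group 7 minus oxidation state +2 gives a d⁵ configuration for Mn²⁺; Tetrahedral fields are weak (Δₜ ≈ 4/9 Δₒ), so electrons fill high-spin; e^2 t2^3, CFSE = 0.0Δₜ ≈ 0.00Δₒ.
So I has the larger |CFSE|.

I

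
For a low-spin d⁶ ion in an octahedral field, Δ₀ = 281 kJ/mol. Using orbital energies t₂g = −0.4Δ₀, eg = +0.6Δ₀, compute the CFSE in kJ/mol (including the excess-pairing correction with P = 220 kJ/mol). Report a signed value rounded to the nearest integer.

The d⁶ electrons fill as t₂g⁶ eg⁰.
CFSE(orbital) = 6×(-0.4Δ₀) + 0×(0.6Δ₀) = -2.4Δ₀; with Δ₀ = 281 kJ/mol that is -674 kJ/mol.
Relative to high-spin t₂g⁴ eg² (1 paired), the low-spin configuration has 2 additional pairs, contributing +2 × 220 = +440 kJ/mol.
Combining: -674 + 440 = -234 kJ/mol.

-234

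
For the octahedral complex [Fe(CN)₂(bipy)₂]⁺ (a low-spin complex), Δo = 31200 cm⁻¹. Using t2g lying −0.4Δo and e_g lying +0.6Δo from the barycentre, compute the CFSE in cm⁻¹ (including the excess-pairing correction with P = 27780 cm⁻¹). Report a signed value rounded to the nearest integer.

-6840

Ligand charges: 2×(-1) from CN⁻ and 2×(+0) from bipy sum to -2; with overall charge +1, Fe is +3.
Group 8 minus oxidation state +3 gives a d⁵ configuration for Fe³⁺.
Configuration: t2g^5 e_g^0.
The orbital stabilization is -2.0Δo = -2.0 × 31200 = -62400 cm⁻¹.
High-spin d⁵ would be t2g^3 e_g^2 with 0 pairs; low-spin has 2, so 2 excess pairs cost +2P = +55560 cm⁻¹.
Net CFSE = -62400 + 55560 = -6840 cm⁻¹.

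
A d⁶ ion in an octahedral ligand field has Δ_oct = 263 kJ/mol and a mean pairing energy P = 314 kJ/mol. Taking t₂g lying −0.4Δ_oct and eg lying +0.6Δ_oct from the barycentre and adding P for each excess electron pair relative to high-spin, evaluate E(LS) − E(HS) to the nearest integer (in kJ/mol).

High-spin d⁶ fills as t₂g⁴ eg² with CFSE 4(−0.4) + 2(+0.6) = -0.4Δ_oct = -105 kJ/mol.
Low-spin t₂g⁶ eg⁰ gives -2.4Δ_oct = -631 kJ/mol, but forming 2 extra pairs costs 2P = 628 kJ/mol, so E(LS) = -631 + 628 = -3 kJ/mol.
The difference is -3 − (-105) = 102 kJ/mol, so high-spin lies lower.

102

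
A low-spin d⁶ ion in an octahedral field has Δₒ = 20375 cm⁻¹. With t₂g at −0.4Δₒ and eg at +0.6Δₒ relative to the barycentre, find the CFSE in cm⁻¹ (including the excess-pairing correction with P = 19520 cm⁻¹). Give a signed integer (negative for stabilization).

Configuration: t₂g⁶ eg⁰.
Orbital CFSE = 6(-0.4) + 0(0.6) = -2.4Δₒ = -2.4 × 20375 = -48900 cm⁻¹.
Relative to high-spin t₂g⁴ eg² (1 paired), the low-spin configuration has 2 additional pairs, contributing +2 × 19520 = +39040 cm⁻¹.
Overall CFSE = -48900 + 39040 = -9860 cm⁻¹.

-9860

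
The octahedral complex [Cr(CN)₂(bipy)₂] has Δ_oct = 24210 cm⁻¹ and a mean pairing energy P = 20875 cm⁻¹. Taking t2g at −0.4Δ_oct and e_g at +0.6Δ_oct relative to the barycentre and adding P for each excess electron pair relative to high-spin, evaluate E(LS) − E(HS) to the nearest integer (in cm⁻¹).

Ligand charges: 2×(-1) from CN⁻ and 2×(+0) from bipy sum to -2; with overall charge +0, Cr is +2.
Cr²⁺: group 6, so d-count = 6 − 2 = 4.
In the high-spin limit (t2g^3 e_g^1) the orbital term is -0.6Δ_oct = -14526 cm⁻¹, with no excess pairing.
Low-spin t2g^4 e_g^0 gives -1.6Δ_oct = -38736 cm⁻¹, but forming 1 extra pair costs 1P = 20875 cm⁻¹, so E(LS) = -38736 + 20875 = -17861 cm⁻¹.
The difference is -17861 − (-14526) = -3335 cm⁻¹, so low-spin lies lower.

-3335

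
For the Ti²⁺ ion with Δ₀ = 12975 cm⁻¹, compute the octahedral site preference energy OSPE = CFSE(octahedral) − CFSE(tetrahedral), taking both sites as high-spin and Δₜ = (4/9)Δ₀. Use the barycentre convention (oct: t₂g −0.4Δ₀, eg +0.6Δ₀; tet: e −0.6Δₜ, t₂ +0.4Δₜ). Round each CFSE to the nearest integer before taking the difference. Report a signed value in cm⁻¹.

Ti sits in group 4; removing 2 electrons leaves Ti²⁺ with 4 − 2 = 2 d electrons.
Octahedral (high-spin): t₂g² eg⁰, CFSE = 2(−0.4) + 0(+0.6) = -0.8Δ₀ = -0.8 × 12975 = -10380 cm⁻¹.
Tetrahedral e² t₂⁰ gives -1.2Δₜ = -1.2 × (4/9) × 12975 = -6920 cm⁻¹.
OSPE = -10380 − (-6920) = -3460 cm⁻¹.

-3460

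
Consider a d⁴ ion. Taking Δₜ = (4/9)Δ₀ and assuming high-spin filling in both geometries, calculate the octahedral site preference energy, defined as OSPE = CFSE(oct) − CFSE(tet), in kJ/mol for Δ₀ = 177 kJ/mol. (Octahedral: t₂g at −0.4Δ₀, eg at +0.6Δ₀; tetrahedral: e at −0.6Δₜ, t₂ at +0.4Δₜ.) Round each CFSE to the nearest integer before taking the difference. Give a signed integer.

-75

Octahedral high-spin t2g^3 e_g^1: CFSE = -0.6 × 177 = -106 kJ/mol.
Tetrahedral: e^2 t2^2, CFSE = 2(−0.6) + 2(+0.4) = -0.4Δₜ = -0.4 × (4/9) × 177 = -31 kJ/mol.
OSPE = CFSE(oct) − CFSE(tet) = -106 − (-31) = -75 kJ/mol.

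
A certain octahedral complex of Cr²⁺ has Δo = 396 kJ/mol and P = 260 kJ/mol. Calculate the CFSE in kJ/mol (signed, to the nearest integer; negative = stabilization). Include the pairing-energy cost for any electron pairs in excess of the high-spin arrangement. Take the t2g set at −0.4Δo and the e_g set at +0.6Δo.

-374

Cr is in group 6, so Cr²⁺ is d⁴ (6 − 2 = 4).
Δo > P, so pairing is preferred: the ground state is low-spin.
That gives t2g^4 e_g^0.
Orbital CFSE = -1.6Δo = -1.6 × 396 = -634 kJ/mol.
Excess pairs vs high-spin: 1 − 0 = 1; pairing cost = +260 kJ/mol.
Net CFSE = -634 + 260 = -374 kJ/mol.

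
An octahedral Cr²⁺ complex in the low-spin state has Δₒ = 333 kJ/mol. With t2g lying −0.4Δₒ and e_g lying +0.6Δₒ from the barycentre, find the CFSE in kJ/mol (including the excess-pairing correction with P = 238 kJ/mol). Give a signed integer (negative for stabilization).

-295

Group 6 minus oxidation state +2 gives a d⁴ configuration for Cr²⁺.
Configuration: t2g^4 e_g^0.
Orbital CFSE = 4(-0.4) + 0(0.6) = -1.6Δₒ = -1.6 × 333 = -533 kJ/mol.
High-spin d⁴ would be t2g^3 e_g^1 with 0 pairs; low-spin has 1, so 1 excess pair costs +1P = +238 kJ/mol.
Combining: -533 + 238 = -295 kJ/mol.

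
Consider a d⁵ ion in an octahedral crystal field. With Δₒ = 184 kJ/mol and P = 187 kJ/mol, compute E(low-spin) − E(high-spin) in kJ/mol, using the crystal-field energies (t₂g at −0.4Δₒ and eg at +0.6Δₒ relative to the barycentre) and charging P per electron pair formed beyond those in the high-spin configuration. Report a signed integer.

High-spin d⁵ fills as t₂g³ eg² with CFSE 3(−0.4) + 2(+0.6) = 0.0Δₒ = 0 kJ/mol.
Low-spin: t₂g⁵ eg⁰, orbital CFSE = -2.0Δₒ = -368 kJ/mol; plus 2 excess pairs × P = +374 kJ/mol; total 6 kJ/mol.
E(LS) − E(HS) = 6 − (0) = 6 kJ/mol.

6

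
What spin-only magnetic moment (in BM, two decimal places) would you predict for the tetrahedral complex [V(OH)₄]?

Each OH⁻ contributes -1; 4 × (-1) = -4. With overall charge +0, V is in the +4 oxidation state.
V⁴⁺: group 5, so d-count = 5 − 4 = 1.
Tetrahedral fields are weak (Δₜ ≈ 4/9 Δₒ), so electrons fill high-spin.
Configuration: e¹ t₂⁰ → 1 unpaired electron.
μ(spin-only) = √[1(1+2)] = √3 ≈ 1.73 BM.

1.73 BM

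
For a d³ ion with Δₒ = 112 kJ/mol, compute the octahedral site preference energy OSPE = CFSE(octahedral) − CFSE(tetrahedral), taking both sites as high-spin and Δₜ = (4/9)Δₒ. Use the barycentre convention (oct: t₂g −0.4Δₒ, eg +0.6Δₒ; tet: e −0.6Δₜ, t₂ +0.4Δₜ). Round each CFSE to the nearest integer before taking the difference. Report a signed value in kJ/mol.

Octahedral high-spin t₂g³ eg⁰: CFSE = -1.2 × 112 = -134 kJ/mol.
Tetrahedral e² t₂¹ gives -0.8Δₜ = -0.8 × (4/9) × 112 = -40 kJ/mol.
Subtracting, OSPE = -134 − (-40) = -94 kJ/mol.

-94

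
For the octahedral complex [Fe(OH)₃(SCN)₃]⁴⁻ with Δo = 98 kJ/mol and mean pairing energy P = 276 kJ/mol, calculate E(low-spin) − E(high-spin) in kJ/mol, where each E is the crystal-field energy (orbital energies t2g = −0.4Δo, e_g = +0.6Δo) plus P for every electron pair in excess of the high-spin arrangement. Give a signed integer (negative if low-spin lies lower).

356

Ligand charges: 3×(-1) from OH⁻ and 3×(-1) from SCN⁻ sum to -6; with overall charge -4, Fe is +2.
Fe is in group 8, so Fe²⁺ is d⁶ (8 − 2 = 6).
High-spin d⁶ fills as t2g^4 e_g^2 with CFSE 4(−0.4) + 2(+0.6) = -0.4Δo = -39 kJ/mol.
Low-spin: t2g^6 e_g^0, orbital CFSE = -2.4Δo = -235 kJ/mol; plus 2 excess pairs × P = +552 kJ/mol; total 317 kJ/mol.
The difference is 317 − (-39) = 356 kJ/mol, so high-spin lies lower.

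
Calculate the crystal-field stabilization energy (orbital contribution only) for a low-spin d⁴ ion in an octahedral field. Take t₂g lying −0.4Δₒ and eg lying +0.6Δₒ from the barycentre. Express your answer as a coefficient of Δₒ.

-1.6 Δₒ

Configuration: t₂g⁴ eg⁰.
CFSE = 4(-0.4Δₒ) + 0(0.6Δₒ) = -1.6Δₒ + 0.0Δₒ = -1.6Δₒ.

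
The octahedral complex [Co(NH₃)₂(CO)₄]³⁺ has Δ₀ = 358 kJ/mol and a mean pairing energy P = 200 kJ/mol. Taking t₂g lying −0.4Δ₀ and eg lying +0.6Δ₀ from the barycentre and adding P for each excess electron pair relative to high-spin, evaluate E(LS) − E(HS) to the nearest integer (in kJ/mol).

Ligand charges: 2×(+0) from NH₃ and 4×(+0) from CO sum to +0; with overall charge +3, Co is +3.
Co is in group 9, so Co³⁺ is d⁶ (9 − 3 = 6).
In the high-spin limit (t₂g⁴ eg²) the orbital term is -0.4Δ₀ = -143 kJ/mol, with no excess pairing.
Low-spin t₂g⁶ eg⁰ gives -2.4Δ₀ = -859 kJ/mol, but forming 2 extra pairs costs 2P = 400 kJ/mol, so E(LS) = -859 + 400 = -459 kJ/mol.
Thus E(LS) − E(HS) = -316 kJ/mol.

-316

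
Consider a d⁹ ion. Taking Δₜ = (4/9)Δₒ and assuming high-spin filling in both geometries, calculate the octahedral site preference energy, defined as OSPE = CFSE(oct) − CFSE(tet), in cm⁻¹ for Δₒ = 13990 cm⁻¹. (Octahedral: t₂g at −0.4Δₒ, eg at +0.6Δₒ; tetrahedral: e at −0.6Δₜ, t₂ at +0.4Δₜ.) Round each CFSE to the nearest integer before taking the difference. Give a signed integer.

-5907

Octahedral high-spin t₂g⁶ eg³: CFSE = -0.6 × 13990 = -8394 cm⁻¹.
Tetrahedral: e⁴ t₂⁵, CFSE = 4(−0.6) + 5(+0.4) = -0.4Δₜ = -0.4 × (4/9) × 13990 = -2487 cm⁻¹.
OSPE = CFSE(oct) − CFSE(tet) = -8394 − (-2487) = -5907 cm⁻¹.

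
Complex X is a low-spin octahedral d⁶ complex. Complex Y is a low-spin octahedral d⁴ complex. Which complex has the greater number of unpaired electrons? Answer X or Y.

X: t₂g⁶ eg⁰ → 0 unpaired.
Y: t2g^4 e_g^0 → 2 unpaired.
So Y has more unpaired electrons.

Y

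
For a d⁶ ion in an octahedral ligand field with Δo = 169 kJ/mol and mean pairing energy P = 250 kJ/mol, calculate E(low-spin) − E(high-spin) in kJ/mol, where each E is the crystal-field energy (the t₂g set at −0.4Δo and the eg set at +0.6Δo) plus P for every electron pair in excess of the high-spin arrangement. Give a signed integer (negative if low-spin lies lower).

High-spin d⁶ fills as t₂g⁴ eg² with CFSE 4(−0.4) + 2(+0.6) = -0.4Δo = -68 kJ/mol.
Low-spin: t₂g⁶ eg⁰, orbital CFSE = -2.4Δo = -406 kJ/mol; plus 2 excess pairs × P = +500 kJ/mol; total 94 kJ/mol.
Thus E(LS) − E(HS) = 162 kJ/mol.

162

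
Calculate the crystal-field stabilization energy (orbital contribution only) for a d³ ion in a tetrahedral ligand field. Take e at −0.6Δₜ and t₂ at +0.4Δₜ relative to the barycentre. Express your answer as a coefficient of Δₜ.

With tetrahedral geometry the complex is necessarily high-spin.
Configuration: e² t₂¹.
CFSE = 2(-0.6Δₜ) + 1(0.4Δₜ) = -1.2Δₜ + 0.4Δₜ = -0.8Δₜ.

-0.8 Δₜ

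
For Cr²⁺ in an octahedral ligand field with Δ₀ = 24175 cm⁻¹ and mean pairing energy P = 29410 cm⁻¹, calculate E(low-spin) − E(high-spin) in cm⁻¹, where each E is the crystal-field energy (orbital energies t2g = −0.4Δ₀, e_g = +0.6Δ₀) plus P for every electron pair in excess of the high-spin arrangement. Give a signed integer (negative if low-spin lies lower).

Cr is in group 6, so Cr²⁺ is d⁴ (6 − 2 = 4).
High-spin: t2g^3 e_g^1, CFSE = -0.6Δ₀ = -14505 cm⁻¹.
Low-spin: t2g^4 e_g^0, orbital CFSE = -1.6Δ₀ = -38680 cm⁻¹; plus 1 excess pair × P = +29410 cm⁻¹; total -9270 cm⁻¹.
The difference is -9270 − (-14505) = 5235 cm⁻¹, so high-spin lies lower.

5235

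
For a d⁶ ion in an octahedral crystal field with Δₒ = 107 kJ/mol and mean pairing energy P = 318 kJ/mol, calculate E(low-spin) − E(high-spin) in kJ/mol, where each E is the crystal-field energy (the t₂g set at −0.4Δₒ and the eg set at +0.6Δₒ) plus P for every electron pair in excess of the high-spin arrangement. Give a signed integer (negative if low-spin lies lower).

High-spin d⁶ fills as t₂g⁴ eg² with CFSE 4(−0.4) + 2(+0.6) = -0.4Δₒ = -43 kJ/mol.
For low-spin the configuration is t₂g⁶ eg⁰: orbital energy -2.4 × 107 = -257 kJ/mol, and 2 additional pairs relative to high-spin add 636 kJ/mol, giving 379 kJ/mol.
Thus E(LS) − E(HS) = 422 kJ/mol.

422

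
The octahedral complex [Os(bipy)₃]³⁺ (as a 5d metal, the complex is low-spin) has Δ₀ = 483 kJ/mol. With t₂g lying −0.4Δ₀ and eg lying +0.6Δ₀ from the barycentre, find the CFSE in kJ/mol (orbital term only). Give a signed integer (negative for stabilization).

bipy is neutral, so the +3 overall charge sits on Os: oxidation state +3.
Os³⁺: group 8, so d-count = 8 − 3 = 5.
The d⁵ electrons fill as t₂g⁵ eg⁰.
The orbital stabilization is -2.0Δ₀ = -2.0 × 483 = -966 kJ/mol.

-966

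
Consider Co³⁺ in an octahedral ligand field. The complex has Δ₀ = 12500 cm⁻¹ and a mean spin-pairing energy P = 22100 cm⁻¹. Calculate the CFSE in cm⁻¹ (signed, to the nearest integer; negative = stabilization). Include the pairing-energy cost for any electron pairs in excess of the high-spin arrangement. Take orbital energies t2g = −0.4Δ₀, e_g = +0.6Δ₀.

-5000

Co is in group 9, so Co³⁺ is d⁶ (9 − 3 = 6).
Δ₀ < P, so pairing is avoided: the ground state is high-spin.
That gives t2g^4 e_g^2.
Orbital CFSE = -0.4Δ₀ = -0.4 × 12500 = -5000 cm⁻¹.
High-spin has no excess pairs, so no pairing correction applies.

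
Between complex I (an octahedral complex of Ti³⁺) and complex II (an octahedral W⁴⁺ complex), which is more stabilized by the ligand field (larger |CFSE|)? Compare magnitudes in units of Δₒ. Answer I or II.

I: Group 4 minus oxidation state +3 gives a d¹ configuration for Ti³⁺; t₂g¹ eg⁰, CFSE = -0.4Δₒ.
II: W is in group 6, so W⁴⁺ is d² (6 − 4 = 2); t2g^2 e_g^0, CFSE = -0.8Δₒ.
So II has the larger |CFSE|.

II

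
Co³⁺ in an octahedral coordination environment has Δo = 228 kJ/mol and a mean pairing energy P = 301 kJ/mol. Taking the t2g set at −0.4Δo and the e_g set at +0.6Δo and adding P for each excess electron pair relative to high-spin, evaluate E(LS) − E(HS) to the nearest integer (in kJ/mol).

146

Co³⁺: group 9, so d-count = 9 − 3 = 6.
High-spin d⁶ fills as t2g^4 e_g^2 with CFSE 4(−0.4) + 2(+0.6) = -0.4Δo = -91 kJ/mol.
For low-spin the configuration is t2g^6 e_g^0: orbital energy -2.4 × 228 = -547 kJ/mol, and 2 additional pairs relative to high-spin add 602 kJ/mol, giving 55 kJ/mol.
E(LS) − E(HS) = 55 − (-91) = 146 kJ/mol.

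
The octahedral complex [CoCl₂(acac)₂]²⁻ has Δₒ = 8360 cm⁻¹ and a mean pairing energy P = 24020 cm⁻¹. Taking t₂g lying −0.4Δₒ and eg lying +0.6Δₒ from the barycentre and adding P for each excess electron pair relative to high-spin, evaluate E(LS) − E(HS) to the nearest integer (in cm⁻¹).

Ligand charges: 2×(-1) from Cl⁻ and 2×(-1) from acac⁻ sum to -4; with overall charge -2, Co is +2.
Group 9 minus oxidation state +2 gives a d⁷ configuration for Co²⁺.
High-spin: t₂g⁵ eg², CFSE = -0.8Δₒ = -6688 cm⁻¹.
For low-spin the configuration is t₂g⁶ eg¹: orbital energy -1.8 × 8360 = -15048 cm⁻¹, and 1 additional pair relative to high-spin adds 24020 cm⁻¹, giving 8972 cm⁻¹.
Thus E(LS) − E(HS) = 15660 cm⁻¹.

15660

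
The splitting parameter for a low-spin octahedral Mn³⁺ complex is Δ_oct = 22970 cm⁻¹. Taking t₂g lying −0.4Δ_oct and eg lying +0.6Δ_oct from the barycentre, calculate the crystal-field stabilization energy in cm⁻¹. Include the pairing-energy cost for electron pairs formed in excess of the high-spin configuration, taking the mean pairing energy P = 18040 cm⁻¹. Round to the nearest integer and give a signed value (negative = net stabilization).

-18712

Mn is in group 7, so Mn³⁺ is d⁴ (7 − 3 = 4).
Electron filling gives t₂g⁴ eg⁰.
The orbital stabilization is -1.6Δ_oct = -1.6 × 22970 = -36752 cm⁻¹.
High-spin d⁴ would be t₂g³ eg¹ with 0 pairs; low-spin has 1, so 1 excess pair costs +1P = +18040 cm⁻¹.
Overall CFSE = -36752 + 18040 = -18712 cm⁻¹.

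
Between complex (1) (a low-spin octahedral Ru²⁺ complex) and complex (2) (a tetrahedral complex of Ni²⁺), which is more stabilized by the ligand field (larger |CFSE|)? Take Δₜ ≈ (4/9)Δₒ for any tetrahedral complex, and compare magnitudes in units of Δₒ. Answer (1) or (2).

(1)

(1): Ru²⁺: group 8, so d-count = 8 − 2 = 6; t2g^6 e_g^0, CFSE = -2.4Δₒ.
(2): Ni sits in group 10; removing 2 electrons leaves Ni²⁺ with 10 − 2 = 8 d electrons; Tetrahedral fields are weak (Δₜ ≈ 4/9 Δₒ), so electrons fill high-spin; e⁴ t₂⁴, CFSE = -0.8Δₜ ≈ -0.36Δₒ.
So (1) has the larger |CFSE|.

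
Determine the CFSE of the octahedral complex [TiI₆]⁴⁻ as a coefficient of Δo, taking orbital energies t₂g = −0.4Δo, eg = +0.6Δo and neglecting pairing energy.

-0.8 Δo

Each I⁻ contributes -1; 6 × (-1) = -6. With overall charge -4, Ti is in the +2 oxidation state.
Group 4 minus oxidation state +2 gives a d² configuration for Ti²⁺.
For octahedral d² the high- and low-spin configurations coincide.
Configuration: t₂g² eg⁰.
CFSE = 2(-0.4Δo) + 0(0.6Δo) = -0.8Δo + 0.0Δo = -0.8Δo.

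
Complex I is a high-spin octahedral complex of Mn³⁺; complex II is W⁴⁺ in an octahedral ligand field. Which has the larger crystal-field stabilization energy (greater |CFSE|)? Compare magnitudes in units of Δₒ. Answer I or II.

I: Group 7 minus oxidation state +3 gives a d⁴ configuration for Mn³⁺; t₂g³ eg¹, CFSE = -0.6Δₒ.
II: W sits in group 6; removing 4 electrons leaves W⁴⁺ with 6 − 4 = 2 d electrons; t₂g² eg⁰, CFSE = -0.8Δₒ.
So II has the larger |CFSE|.

II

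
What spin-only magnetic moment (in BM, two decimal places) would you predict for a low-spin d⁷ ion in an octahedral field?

1.73 BM

Configuration: t₂g⁶ eg¹ → 1 unpaired electron.
μ(spin-only) = √[1(1+2)] = √3 ≈ 1.73 BM.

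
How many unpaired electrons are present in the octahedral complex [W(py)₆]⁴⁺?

2

py is neutral, so the +4 overall charge sits on W: oxidation state +4.
W is in group 6, so W⁴⁺ is d² (6 − 4 = 2).
Configuration: t₂g² eg⁰, giving 2 unpaired electrons.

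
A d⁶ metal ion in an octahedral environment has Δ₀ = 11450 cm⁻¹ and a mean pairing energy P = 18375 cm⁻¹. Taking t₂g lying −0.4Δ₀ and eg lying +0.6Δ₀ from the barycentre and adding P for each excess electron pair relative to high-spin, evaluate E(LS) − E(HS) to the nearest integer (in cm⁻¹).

High-spin: t₂g⁴ eg², CFSE = -0.4Δ₀ = -4580 cm⁻¹.
For low-spin the configuration is t₂g⁶ eg⁰: orbital energy -2.4 × 11450 = -27480 cm⁻¹, and 2 additional pairs relative to high-spin add 36750 cm⁻¹, giving 9270 cm⁻¹.
The difference is 9270 − (-4580) = 13850 cm⁻¹, so high-spin lies lower.

13850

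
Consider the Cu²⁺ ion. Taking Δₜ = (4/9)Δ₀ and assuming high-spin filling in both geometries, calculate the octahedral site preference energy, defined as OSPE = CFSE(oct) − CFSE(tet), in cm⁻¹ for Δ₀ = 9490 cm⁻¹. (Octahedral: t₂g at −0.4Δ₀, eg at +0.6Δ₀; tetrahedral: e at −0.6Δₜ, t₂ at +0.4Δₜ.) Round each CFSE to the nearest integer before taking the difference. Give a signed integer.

-4007

Group 11 minus oxidation state +2 gives a d⁹ configuration for Cu²⁺.
Octahedral high-spin t2g^6 e_g^3: CFSE = -0.6 × 9490 = -5694 cm⁻¹.
In a tetrahedral site the filling is e^4 t2^5: CFSE(tet) = -0.4Δₜ = -0.4 × (4/9)(9490) = -1687 cm⁻¹.
OSPE = -5694 − (-1687) = -4007 cm⁻¹.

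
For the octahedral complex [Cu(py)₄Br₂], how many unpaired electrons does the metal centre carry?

1

Ligand charges: 4×(+0) from py and 2×(-1) from Br⁻ sum to -2; with overall charge +0, Cu is +2.
Group 11 minus oxidation state +2 gives a d⁹ configuration for Cu²⁺.
Configuration: t₂g⁶ eg³, giving 1 unpaired electron.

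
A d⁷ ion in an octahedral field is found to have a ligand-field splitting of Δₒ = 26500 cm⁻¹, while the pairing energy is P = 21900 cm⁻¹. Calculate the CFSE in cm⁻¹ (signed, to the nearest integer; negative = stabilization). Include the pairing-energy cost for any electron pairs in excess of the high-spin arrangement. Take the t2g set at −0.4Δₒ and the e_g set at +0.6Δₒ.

Since Δₒ = 26500 cm⁻¹ > P = 21900 cm⁻¹, the complex adopts the low-spin configuration.
That gives t2g^6 e_g^1.
Orbital CFSE = -1.8Δₒ = -1.8 × 26500 = -47700 cm⁻¹.
Excess pairs vs high-spin: 3 − 2 = 1; pairing cost = +21900 cm⁻¹.
Net CFSE = -47700 + 21900 = -25800 cm⁻¹.

-25800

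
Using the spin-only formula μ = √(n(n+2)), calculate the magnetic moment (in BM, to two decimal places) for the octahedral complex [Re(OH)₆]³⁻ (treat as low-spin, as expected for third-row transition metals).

2.83 BM

Each OH⁻ contributes -1; 6 × (-1) = -6. With overall charge -3, Re is in the +3 oxidation state.
Re sits in group 7; removing 3 electrons leaves Re³⁺ with 7 − 3 = 4 d electrons.
Configuration: t₂g⁴ eg⁰ → 2 unpaired electrons.
μ(spin-only) = √[2(2+2)] = √8 ≈ 2.83 BM.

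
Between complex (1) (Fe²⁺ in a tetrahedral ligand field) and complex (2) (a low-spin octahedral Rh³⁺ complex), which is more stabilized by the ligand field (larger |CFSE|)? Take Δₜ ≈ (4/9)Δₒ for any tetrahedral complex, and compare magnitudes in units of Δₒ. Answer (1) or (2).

(1): Fe sits in group 8; removing 2 electrons leaves Fe²⁺ with 8 − 2 = 6 d electrons; Tetrahedral splitting is small, so the complex is high-spin; e^3 t2^3, CFSE = -0.6Δₜ ≈ -0.27Δₒ.
(2): Rh³⁺: group 9, so d-count = 9 − 3 = 6; t₂g⁶ eg⁰, CFSE = -2.4Δₒ.
So (2) has the larger |CFSE|.

(2)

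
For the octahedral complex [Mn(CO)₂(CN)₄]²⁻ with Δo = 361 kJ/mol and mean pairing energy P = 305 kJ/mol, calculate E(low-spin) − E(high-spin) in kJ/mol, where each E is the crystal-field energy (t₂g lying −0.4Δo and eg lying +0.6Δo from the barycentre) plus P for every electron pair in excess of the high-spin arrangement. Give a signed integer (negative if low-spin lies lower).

Ligand charges: 2×(+0) from CO and 4×(-1) from CN⁻ sum to -4; with overall charge -2, Mn is +2.
Group 7 minus oxidation state +2 gives a d⁵ configuration for Mn²⁺.
High-spin d⁵ fills as t₂g³ eg² with CFSE 3(−0.4) + 2(+0.6) = 0.0Δo = 0 kJ/mol.
Low-spin: t₂g⁵ eg⁰, orbital CFSE = -2.0Δo = -722 kJ/mol; plus 2 excess pairs × P = +610 kJ/mol; total -112 kJ/mol.
The difference is -112 − (0) = -112 kJ/mol, so low-spin lies lower.

-112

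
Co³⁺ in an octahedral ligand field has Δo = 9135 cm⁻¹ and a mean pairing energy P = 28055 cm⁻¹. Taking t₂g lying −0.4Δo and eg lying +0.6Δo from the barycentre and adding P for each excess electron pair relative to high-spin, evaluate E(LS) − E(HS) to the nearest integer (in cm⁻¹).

37840

Co³⁺: group 9, so d-count = 9 − 3 = 6.
High-spin d⁶ fills as t₂g⁴ eg² with CFSE 4(−0.4) + 2(+0.6) = -0.4Δo = -3654 cm⁻¹.
For low-spin the configuration is t₂g⁶ eg⁰: orbital energy -2.4 × 9135 = -21924 cm⁻¹, and 2 additional pairs relative to high-spin add 56110 cm⁻¹, giving 34186 cm⁻¹.
Thus E(LS) − E(HS) = 37840 cm⁻¹.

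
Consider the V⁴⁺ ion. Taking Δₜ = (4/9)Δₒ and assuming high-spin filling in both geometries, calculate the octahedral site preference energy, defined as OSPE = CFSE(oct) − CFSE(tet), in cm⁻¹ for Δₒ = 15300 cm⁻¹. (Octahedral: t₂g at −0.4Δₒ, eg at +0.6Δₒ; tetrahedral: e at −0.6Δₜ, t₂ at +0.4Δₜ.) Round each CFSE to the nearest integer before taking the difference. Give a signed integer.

V sits in group 5; removing 4 electrons leaves V⁴⁺ with 5 − 4 = 1 d electrons.
Octahedral (high-spin): t₂g¹ eg⁰, CFSE = 1(−0.4) + 0(+0.6) = -0.4Δₒ = -0.4 × 15300 = -6120 cm⁻¹.
Tetrahedral e¹ t₂⁰ gives -0.6Δₜ = -0.6 × (4/9) × 15300 = -4080 cm⁻¹.
OSPE = -6120 − (-4080) = -2040 cm⁻¹.

-2040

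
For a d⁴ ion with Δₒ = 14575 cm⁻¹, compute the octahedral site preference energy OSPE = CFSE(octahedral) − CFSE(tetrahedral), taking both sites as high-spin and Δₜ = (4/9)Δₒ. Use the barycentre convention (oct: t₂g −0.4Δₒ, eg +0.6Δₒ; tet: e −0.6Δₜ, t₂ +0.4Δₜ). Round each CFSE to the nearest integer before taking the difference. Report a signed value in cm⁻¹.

-6154

Octahedral high-spin t2g^3 e_g^1: CFSE = -0.6 × 14575 = -8745 cm⁻¹.
Tetrahedral e^2 t2^2 gives -0.4Δₜ = -0.4 × (4/9) × 14575 = -2591 cm⁻¹.
OSPE = -8745 − (-2591) = -6154 cm⁻¹.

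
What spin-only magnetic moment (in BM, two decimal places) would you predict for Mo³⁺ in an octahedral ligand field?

3.87 BM

Mo is in group 6, so Mo³⁺ is d³ (6 − 3 = 3).
For octahedral d³ the high- and low-spin configurations coincide.
Configuration: t2g^3 e_g^0 → 3 unpaired electrons.
μ(spin-only) = √[3(3+2)] = √15 ≈ 3.87 BM.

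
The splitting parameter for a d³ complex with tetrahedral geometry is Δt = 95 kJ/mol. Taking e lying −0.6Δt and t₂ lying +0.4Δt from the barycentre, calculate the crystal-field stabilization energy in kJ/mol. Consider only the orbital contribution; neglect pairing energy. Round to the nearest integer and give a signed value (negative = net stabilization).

With tetrahedral geometry the complex is necessarily high-spin.
The d³ electrons fill as e² t₂¹.
CFSE(orbital) = 2×(-0.6Δt) + 1×(0.4Δt) = -0.8Δt; with Δt = 95 kJ/mol that is -76 kJ/mol.

-76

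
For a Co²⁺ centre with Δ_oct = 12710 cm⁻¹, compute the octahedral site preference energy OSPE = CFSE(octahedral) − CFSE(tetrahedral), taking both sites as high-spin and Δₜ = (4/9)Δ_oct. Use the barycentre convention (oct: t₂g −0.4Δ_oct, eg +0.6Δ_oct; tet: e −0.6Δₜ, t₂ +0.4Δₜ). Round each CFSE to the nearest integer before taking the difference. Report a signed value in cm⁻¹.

Co²⁺: group 9, so d-count = 9 − 2 = 7.
In an octahedral site d⁷ (HS) is t₂g⁵ eg², giving CFSE(oct) = -0.8Δ_oct = -10168 cm⁻¹.
Tetrahedral: e⁴ t₂³, CFSE = 4(−0.6) + 3(+0.4) = -1.2Δₜ = -1.2 × (4/9) × 12710 = -6779 cm⁻¹.
Subtracting, OSPE = -10168 − (-6779) = -3389 cm⁻¹.

-3389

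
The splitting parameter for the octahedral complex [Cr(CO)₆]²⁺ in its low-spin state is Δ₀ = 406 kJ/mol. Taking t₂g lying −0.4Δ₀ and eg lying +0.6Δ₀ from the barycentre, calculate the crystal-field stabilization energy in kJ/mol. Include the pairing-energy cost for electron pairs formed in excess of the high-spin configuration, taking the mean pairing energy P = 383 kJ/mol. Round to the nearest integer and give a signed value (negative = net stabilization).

-267

CO is neutral, so the +2 overall charge sits on Cr: oxidation state +2.
Cr sits in group 6; removing 2 electrons leaves Cr²⁺ with 6 − 2 = 4 d electrons.
Configuration: t₂g⁴ eg⁰.
Orbital CFSE = 4(-0.4) + 0(0.6) = -1.6Δ₀ = -1.6 × 406 = -650 kJ/mol.
High-spin d⁴ would be t₂g³ eg¹ with 0 pairs; low-spin has 1, so 1 excess pair costs +1P = +383 kJ/mol.
Combining: -650 + 383 = -267 kJ/mol.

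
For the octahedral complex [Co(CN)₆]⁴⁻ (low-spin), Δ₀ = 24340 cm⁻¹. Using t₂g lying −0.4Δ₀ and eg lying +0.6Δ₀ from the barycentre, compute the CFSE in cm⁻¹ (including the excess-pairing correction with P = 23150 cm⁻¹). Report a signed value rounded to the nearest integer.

Each CN⁻ contributes -1; 6 × (-1) = -6. With overall charge -4, Co is in the +2 oxidation state.
Co is in group 9, so Co²⁺ is d⁷ (9 − 2 = 7).
The d⁷ electrons fill as t₂g⁶ eg¹.
CFSE(orbital) = 6×(-0.4Δ₀) + 1×(0.6Δ₀) = -1.8Δ₀; with Δ₀ = 24340 cm⁻¹ that is -43812 cm⁻¹.
Pairing penalty: 3 pairs vs 2 in the high-spin reference → 1 extra × P = 23150 cm⁻¹.
Net CFSE = -43812 + 23150 = -20662 cm⁻¹.

-20662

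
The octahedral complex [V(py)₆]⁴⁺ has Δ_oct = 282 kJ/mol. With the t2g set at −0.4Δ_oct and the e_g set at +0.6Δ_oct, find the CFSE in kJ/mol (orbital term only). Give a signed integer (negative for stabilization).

py is neutral, so the +4 overall charge sits on V: oxidation state +4.
V sits in group 5; removing 4 electrons leaves V⁴⁺ with 5 − 4 = 1 d electrons.
Configuration: t2g^1 e_g^0.
CFSE(orbital) = 1×(-0.4Δ_oct) + 0×(0.6Δ_oct) = -0.4Δ_oct; with Δ_oct = 282 kJ/mol that is -113 kJ/mol.

-113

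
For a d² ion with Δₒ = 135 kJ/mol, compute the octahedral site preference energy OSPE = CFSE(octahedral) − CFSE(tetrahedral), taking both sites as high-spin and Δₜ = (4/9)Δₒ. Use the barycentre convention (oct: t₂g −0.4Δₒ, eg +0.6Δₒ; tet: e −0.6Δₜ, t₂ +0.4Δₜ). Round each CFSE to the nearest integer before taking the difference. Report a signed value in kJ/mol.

In an octahedral site d² (HS) is t₂g² eg⁰, giving CFSE(oct) = -0.8Δₒ = -108 kJ/mol.
Tetrahedral: e² t₂⁰, CFSE = 2(−0.6) + 0(+0.4) = -1.2Δₜ = -1.2 × (4/9) × 135 = -72 kJ/mol.
OSPE = CFSE(oct) − CFSE(tet) = -108 − (-72) = -36 kJ/mol.

-36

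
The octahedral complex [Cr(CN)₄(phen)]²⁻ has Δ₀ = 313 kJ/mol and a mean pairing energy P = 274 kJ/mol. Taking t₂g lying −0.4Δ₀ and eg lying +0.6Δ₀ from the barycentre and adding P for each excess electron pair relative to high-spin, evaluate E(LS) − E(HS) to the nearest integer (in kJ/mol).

-39

Ligand charges: 4×(-1) from CN⁻ and 1×(+0) from phen sum to -4; with overall charge -2, Cr is +2.
Cr²⁺: group 6, so d-count = 6 − 2 = 4.
In the high-spin limit (t₂g³ eg¹) the orbital term is -0.6Δ₀ = -188 kJ/mol, with no excess pairing.
Low-spin: t₂g⁴ eg⁰, orbital CFSE = -1.6Δ₀ = -501 kJ/mol; plus 1 excess pair × P = +274 kJ/mol; total -227 kJ/mol.
The difference is -227 − (-188) = -39 kJ/mol, so low-spin lies lower.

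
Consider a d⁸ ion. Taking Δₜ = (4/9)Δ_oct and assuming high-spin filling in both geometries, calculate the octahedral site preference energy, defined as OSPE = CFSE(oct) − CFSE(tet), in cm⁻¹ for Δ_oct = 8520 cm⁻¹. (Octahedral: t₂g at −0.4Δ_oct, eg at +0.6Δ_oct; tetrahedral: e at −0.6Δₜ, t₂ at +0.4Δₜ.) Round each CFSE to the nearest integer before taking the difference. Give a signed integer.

In an octahedral site d⁸ (HS) is t2g^6 e_g^2, giving CFSE(oct) = -1.2Δ_oct = -10224 cm⁻¹.
Tetrahedral e^4 t2^4 gives -0.8Δₜ = -0.8 × (4/9) × 8520 = -3029 cm⁻¹.
Subtracting, OSPE = -10224 − (-3029) = -7195 cm⁻¹.

-7195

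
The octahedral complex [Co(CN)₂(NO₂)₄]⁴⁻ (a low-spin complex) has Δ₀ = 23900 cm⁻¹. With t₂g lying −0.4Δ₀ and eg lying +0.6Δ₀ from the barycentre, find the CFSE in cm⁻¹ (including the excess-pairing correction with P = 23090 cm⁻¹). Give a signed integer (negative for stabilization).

Ligand charges: 2×(-1) from CN⁻ and 4×(-1) from NO₂⁻ sum to -6; with overall charge -4, Co is +2.
Group 9 minus oxidation state +2 gives a d⁷ configuration for Co²⁺.
The d⁷ electrons fill as t₂g⁶ eg¹.
CFSE(orbital) = 6×(-0.4Δ₀) + 1×(0.6Δ₀) = -1.8Δ₀; with Δ₀ = 23900 cm⁻¹ that is -43020 cm⁻¹.
High-spin d⁷ would be t₂g⁵ eg² with 2 pairs; low-spin has 3, so 1 excess pair costs +1P = +23090 cm⁻¹.
Net CFSE = -43020 + 23090 = -19930 cm⁻¹.

-19930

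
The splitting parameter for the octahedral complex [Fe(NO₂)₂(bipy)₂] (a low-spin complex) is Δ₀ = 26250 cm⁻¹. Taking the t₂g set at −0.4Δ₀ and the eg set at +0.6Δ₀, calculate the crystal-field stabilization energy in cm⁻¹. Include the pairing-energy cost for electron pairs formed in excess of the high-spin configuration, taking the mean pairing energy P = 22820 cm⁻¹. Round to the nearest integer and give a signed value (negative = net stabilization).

Ligand charges: 2×(-1) from NO₂⁻ and 2×(+0) from bipy sum to -2; with overall charge +0, Fe is +2.
Fe²⁺: group 8, so d-count = 8 − 2 = 6.
Configuration: t₂g⁶ eg⁰.
Orbital CFSE = 6(-0.4) + 0(0.6) = -2.4Δ₀ = -2.4 × 26250 = -63000 cm⁻¹.
High-spin d⁶ would be t₂g⁴ eg² with 1 pair; low-spin has 3, so 2 excess pairs cost +2P = +45640 cm⁻¹.
Overall CFSE = -63000 + 45640 = -17360 cm⁻¹.

-17360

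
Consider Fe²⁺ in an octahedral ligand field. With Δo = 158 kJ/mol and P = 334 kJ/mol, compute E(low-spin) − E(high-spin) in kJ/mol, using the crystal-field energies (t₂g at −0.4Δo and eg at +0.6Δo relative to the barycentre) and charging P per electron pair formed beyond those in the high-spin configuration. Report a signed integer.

352

Fe is in group 8, so Fe²⁺ is d⁶ (8 − 2 = 6).
High-spin d⁶ fills as t₂g⁴ eg² with CFSE 4(−0.4) + 2(+0.6) = -0.4Δo = -63 kJ/mol.
Low-spin: t₂g⁶ eg⁰, orbital CFSE = -2.4Δo = -379 kJ/mol; plus 2 excess pairs × P = +668 kJ/mol; total 289 kJ/mol.
The difference is 289 − (-63) = 352 kJ/mol, so high-spin lies lower.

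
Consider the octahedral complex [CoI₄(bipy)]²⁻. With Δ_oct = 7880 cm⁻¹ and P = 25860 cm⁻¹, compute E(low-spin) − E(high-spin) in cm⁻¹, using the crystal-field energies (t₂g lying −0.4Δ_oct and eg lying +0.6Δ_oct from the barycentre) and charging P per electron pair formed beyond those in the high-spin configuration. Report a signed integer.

Ligand charges: 4×(-1) from I⁻ and 1×(+0) from bipy sum to -4; with overall charge -2, Co is +2.
Co is in group 9, so Co²⁺ is d⁷ (9 − 2 = 7).
High-spin: t₂g⁵ eg², CFSE = -0.8Δ_oct = -6304 cm⁻¹.
For low-spin the configuration is t₂g⁶ eg¹: orbital energy -1.8 × 7880 = -14184 cm⁻¹, and 1 additional pair relative to high-spin adds 25860 cm⁻¹, giving 11676 cm⁻¹.
Thus E(LS) − E(HS) = 17980 cm⁻¹.

17980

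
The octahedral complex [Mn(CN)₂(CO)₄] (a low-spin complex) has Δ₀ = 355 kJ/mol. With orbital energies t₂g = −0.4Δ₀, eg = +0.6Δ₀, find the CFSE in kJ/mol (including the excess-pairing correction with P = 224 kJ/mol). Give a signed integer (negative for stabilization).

-262

Ligand charges: 2×(-1) from CN⁻ and 4×(+0) from CO sum to -2; with overall charge +0, Mn is +2.
Mn sits in group 7; removing 2 electrons leaves Mn²⁺ with 7 − 2 = 5 d electrons.
Configuration: t₂g⁵ eg⁰.
Orbital CFSE = 5(-0.4) + 0(0.6) = -2.0Δ₀ = -2.0 × 355 = -710 kJ/mol.
Pairing penalty: 2 pairs vs 0 in the high-spin reference → 2 extra × P = 448 kJ/mol.
Combining: -710 + 448 = -262 kJ/mol.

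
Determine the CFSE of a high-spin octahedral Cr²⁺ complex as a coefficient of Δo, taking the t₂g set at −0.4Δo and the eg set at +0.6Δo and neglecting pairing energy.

Cr is in group 6, so Cr²⁺ is d⁴ (6 − 2 = 4).
Configuration: t₂g³ eg¹.
CFSE = 3(-0.4Δo) + 1(0.6Δo) = -1.2Δo + 0.6Δo = -0.6Δo.

-0.6 Δo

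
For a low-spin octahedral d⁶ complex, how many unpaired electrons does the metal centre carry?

0

Configuration: t2g^6 e_g^0, giving 0 unpaired electrons.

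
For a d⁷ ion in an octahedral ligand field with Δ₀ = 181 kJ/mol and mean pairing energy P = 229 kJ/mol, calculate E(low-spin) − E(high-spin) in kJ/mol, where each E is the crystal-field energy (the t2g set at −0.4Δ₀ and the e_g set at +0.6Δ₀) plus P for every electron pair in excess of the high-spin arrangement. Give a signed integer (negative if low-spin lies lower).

48

High-spin d⁷ fills as t2g^5 e_g^2 with CFSE 5(−0.4) + 2(+0.6) = -0.8Δ₀ = -145 kJ/mol.
Low-spin t2g^6 e_g^1 gives -1.8Δ₀ = -326 kJ/mol, but forming 1 extra pair costs 1P = 229 kJ/mol, so E(LS) = -326 + 229 = -97 kJ/mol.
Thus E(LS) − E(HS) = 48 kJ/mol.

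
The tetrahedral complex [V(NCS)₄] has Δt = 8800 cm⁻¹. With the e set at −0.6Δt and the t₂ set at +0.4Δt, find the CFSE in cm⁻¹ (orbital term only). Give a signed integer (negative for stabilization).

-5280

Each NCS⁻ contributes -1; 4 × (-1) = -4. With overall charge +0, V is in the +4 oxidation state.
V sits in group 5; removing 4 electrons leaves V⁴⁺ with 5 − 4 = 1 d electrons.
Tetrahedral splitting is small, so the complex is high-spin.
Configuration: e¹ t₂⁰.
Orbital CFSE = 1(-0.6) + 0(0.4) = -0.6Δt = -0.6 × 8800 = -5280 cm⁻¹.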